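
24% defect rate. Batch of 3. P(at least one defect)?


P(all good) = (19/25)^3 = 6859/15625
P(≥1 defect) = 8766/15625

P = 8766/15625 ≈ 56.10%


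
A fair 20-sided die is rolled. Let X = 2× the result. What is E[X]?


E[die] = (1+20)/2 = 21/2
E[X] = 2 × 21/2 = 21

E[X] = 21


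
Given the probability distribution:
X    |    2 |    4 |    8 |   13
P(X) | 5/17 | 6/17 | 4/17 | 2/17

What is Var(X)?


E[X] = 92/17
E[X²] = 710/17
Var(X) = E[X²] - (E[X])² = 710/17 - 8464/289 = 3606/289

Var(X) = 3606/289 ≈ 12.4775


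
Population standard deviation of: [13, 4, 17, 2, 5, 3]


Mean = 44/6 = 22/3
  (13-22/3)²=289/9
  (4-22/3)²=100/9
  (17-22/3)²=841/9
  (2-22/3)²=256/9
  (5-22/3)²=49/9
  (3-22/3)²=169/9
Σ(x-μ)² = 568/3
σ² = (568/3)/6 = 284/9

σ = √(284/9) ≈ 5.6174


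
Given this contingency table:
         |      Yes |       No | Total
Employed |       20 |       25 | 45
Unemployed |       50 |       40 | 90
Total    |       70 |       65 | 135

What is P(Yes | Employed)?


P(Yes | Employed) = 20/(20+25) = 20/45 = 4/9

P(Yes|Employed) = 4/9 ≈ 44.44%


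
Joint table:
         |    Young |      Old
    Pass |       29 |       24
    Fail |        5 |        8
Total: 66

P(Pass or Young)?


P(Pass∨Young) = P(Pass) + P(Young) - P(Pass∧Young)
= (53 + 34 - 29)/66 = 58/66 = 29/33

P = 29/33 ≈ 87.88%


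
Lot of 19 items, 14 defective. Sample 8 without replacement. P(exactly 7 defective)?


Hypergeometric: C(14,7)×C(5,1)/C(19,8)
= 3432×5/75582 = 220/969

P(X=7) = 220/969 ≈ 22.70%


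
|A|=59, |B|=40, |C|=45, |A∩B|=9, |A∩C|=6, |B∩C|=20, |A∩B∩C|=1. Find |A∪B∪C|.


|A∪B∪C| = 59+40+45-9-6-20+1 = 110

|A∪B∪C| = 110


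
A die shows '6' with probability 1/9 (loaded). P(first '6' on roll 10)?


Geometric: P(X=10) = (1-p)^(k-1)×p = (8/9)^9×1/9 = 134217728/3486784401

P(X=10) = 134217728/3486784401 ≈ 3.85%


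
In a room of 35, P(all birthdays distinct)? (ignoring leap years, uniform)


P(all different) = Π(365-i)/365 for i=0..34
= (365/365)×(364/365)×...×(331/365)
= 0.185617

P ≈ 0.1856 ≈ 18.56%


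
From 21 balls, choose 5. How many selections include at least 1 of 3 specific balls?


Complement: C(21,5) - C(18,5) = 20349 - 8568 = 11781

11781


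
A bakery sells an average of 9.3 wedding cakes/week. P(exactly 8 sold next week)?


Poisson(λ=9.3): P(X=8) = e^(-λ)×λ^k/k!
= e^(-9.3) × 9.3^8 / 8!
≈ 9.142423148e-05 × 55958180.9665 / 40320 ≈ 0.126883

P(X=8) ≈ 0.126883 ≈ 12.69%


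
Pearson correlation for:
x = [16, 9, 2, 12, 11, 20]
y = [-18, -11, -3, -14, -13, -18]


n=6, Σx=70, Σy=-77, Σxy=-1064, Σx²=1006, Σy²=1143
r = (6×(-1064) - 70×(-77))/√((6×1006 - 70²)(6×1143 - (-77)²))
= -994/√(1136×929) = -994/√1055344 ≈ -994/1027.2994 ≈ -0.9676

r ≈ -0.9676


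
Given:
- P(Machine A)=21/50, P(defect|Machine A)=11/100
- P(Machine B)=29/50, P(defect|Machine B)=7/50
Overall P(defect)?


P(B) = Σ P(B|Aᵢ)×P(Aᵢ)
  11/100×21/50 = 231/5000
  7/50×29/50 = 203/2500
Sum = 637/5000

P(defect) = 637/5000 ≈ 12.74%


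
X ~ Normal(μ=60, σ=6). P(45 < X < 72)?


z₁=(45-60)/6=-2.5, z₂=(72-60)/6=2.0
P = Φ(2.0) - Φ(-2.5) = 0.977250 - 0.006210 = 0.971040 ≈ 0.9710

P(45 < X < 72) ≈ 0.9710


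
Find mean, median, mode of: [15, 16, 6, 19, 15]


Sorted: [6, 15, 15, 16, 19]
Mean = 71/5
Median = 15
Freq: {15: 2, 16: 1, 6: 1, 19: 1}
Mode: [15]

Mean=71/5, Median=15, Mode=15


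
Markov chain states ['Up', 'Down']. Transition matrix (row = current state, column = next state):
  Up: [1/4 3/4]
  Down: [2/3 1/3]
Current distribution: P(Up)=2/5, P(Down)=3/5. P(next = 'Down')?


P(next=Down) = Σᵢ P(now=i)×P(i→Down)
= 2/5×3/4 + 3/5×1/3
= 3/10 + 1/5 = 1/2

P = 1/2 ≈ 0.5000


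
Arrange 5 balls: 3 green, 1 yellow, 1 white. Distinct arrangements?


5!/(3!×1!×1!) = 20

20


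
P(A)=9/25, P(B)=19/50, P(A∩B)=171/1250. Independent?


P(A)×P(B) = 171/1250
P(A∩B) = 171/1250
Equal ✓ → Independent

Yes, independent


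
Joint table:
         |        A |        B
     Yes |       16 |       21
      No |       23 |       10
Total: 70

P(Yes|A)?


P(Yes|A) = 16/(16+23) = 16/39

P = 16/39 ≈ 41.03%


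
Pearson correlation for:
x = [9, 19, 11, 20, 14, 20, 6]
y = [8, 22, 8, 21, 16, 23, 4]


n=7, Σx=99, Σy=102, Σxy=1706, Σx²=1595, Σy²=1854
r = (7×1706 - 99×102)/√((7×1595 - 99²)(7×1854 - 102²))
= 1844/√(1364×2574) = 1844/√3510936 ≈ 1844/1873.7492 ≈ 0.9841

r ≈ 0.9841


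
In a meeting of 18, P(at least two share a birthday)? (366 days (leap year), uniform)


P(all different) = Π(366-i)/366 for i=0..17
= 0.653862
P(match) = 1 - 0.653862 = 0.346138

P ≈ 0.3461 ≈ 34.61%


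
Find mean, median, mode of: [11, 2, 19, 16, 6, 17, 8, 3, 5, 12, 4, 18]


Sorted: [2, 3, 4, 5, 6, 8, 11, 12, 16, 17, 18, 19]
Mean = 121/12
Median = 19/2
Freq: {11: 1, 2: 1, 19: 1, 16: 1, 6: 1, 17: 1, 8: 1, 3: 1, 5: 1, 12: 1, 4: 1, 18: 1}
Mode: No mode

Mean=121/12, Median=19/2, Mode=No mode


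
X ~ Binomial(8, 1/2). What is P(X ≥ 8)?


P(X ≥ 8) = Σ P(X=i) for i=8..8
P(X=8) = 1/256
Sum = 1/256

P(X ≥ 8) = 1/256 ≈ 0.39%


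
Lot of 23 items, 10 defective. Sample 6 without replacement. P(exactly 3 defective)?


Hypergeometric: C(10,3)×C(13,3)/C(23,6)
= 120×286/100947 = 1040/3059

P(X=3) = 1040/3059 ≈ 34.00%


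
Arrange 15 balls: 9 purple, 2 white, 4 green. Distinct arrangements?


15!/(9!×2!×4!) = 75075

75075


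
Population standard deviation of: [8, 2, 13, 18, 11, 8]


Mean = 60/6 = 10
  (8-10)²=4
  (2-10)²=64
  (13-10)²=9
  (18-10)²=64
  (11-10)²=1
  (8-10)²=4
Σ(x-μ)² = 146
σ² = 146/6 = 73/3

σ = √(73/3) ≈ 4.9329


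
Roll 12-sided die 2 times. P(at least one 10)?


P(no 10)^2 = (11/12)^2 = 121/144
P(≥1) = 1 - 121/144 = 23/144

P = 23/144 ≈ 15.97%


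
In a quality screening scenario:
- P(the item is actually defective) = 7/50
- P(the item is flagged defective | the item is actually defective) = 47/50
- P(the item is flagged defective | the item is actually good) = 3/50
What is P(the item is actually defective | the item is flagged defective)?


Using Bayes' theorem:
P(A|B) = P(B|A)·P(A) / P(B)

P(the item is flagged defective) = 47/50 × 7/50 + 3/50 × 43/50
= 329/2500 + 129/2500 = 229/1250

P(the item is actually defective|the item is flagged defective) = (329/2500) / (229/1250) = 329/458

P(the item is actually defective|the item is flagged defective) = 329/458 ≈ 71.83%


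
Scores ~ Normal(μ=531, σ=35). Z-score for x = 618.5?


z = (x - μ)/σ = (618.5 - 531)/35 = 2.5

z = 2.5


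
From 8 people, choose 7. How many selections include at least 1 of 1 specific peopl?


Complement: C(8,7) - C(7,7) = 8 - 1 = 7

7


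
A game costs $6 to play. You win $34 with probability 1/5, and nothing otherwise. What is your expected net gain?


E[gain] = (34-6)×1/5 + (-6)×4/5
= 28/5 - 24/5 = 4/5

Expected net gain = $4/5 ≈ $0.80


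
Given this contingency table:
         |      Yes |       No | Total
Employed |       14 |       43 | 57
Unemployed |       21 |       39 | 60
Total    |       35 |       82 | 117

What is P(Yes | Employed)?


P(Yes | Employed) = 14/(14+43) = 14/57

P(Yes|Employed) = 14/57 ≈ 24.56%


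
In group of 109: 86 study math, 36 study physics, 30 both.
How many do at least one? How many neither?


|A∪B| = 86+36-30 = 92
Neither = 109-92 = 17

At least one: 92; Neither: 17


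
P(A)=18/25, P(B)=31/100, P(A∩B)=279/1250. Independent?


P(A)×P(B) = 279/1250
P(A∩B) = 279/1250
Equal ✓ → Independent

Yes, independent


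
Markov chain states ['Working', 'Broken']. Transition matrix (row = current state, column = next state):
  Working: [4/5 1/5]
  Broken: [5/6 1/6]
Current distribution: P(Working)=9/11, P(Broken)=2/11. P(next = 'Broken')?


P(next=Broken) = Σᵢ P(now=i)×P(i→Broken)
= 9/11×1/5 + 2/11×1/6
= 9/55 + 1/33 = 32/165

P = 32/165 ≈ 0.1939


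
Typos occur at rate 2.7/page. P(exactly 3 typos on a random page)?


Poisson(λ=2.7): P(X=3) = e^(-λ)×λ^k/k!
= e^(-2.7) × 2.7^3 / 3!
≈ 0.06720551274 × 19.683 / 6 ≈ 0.220468

P(X=3) ≈ 0.220468 ≈ 22.05%


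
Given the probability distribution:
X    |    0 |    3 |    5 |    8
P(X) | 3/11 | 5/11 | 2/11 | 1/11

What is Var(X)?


E[X] = 3
E[X²] = 159/11
Var(X) = E[X²] - (E[X])² = 159/11 - 9 = 60/11

Var(X) = 60/11 ≈ 5.4545


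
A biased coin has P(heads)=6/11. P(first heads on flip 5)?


Geometric: P(X=5) = (1-p)^(k-1)×p = (5/11)^4×6/11 = 3750/161051

P(X=5) = 3750/161051 ≈ 2.33%


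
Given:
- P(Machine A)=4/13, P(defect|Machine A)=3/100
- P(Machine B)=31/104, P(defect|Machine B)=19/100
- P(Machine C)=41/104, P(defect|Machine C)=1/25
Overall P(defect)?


P(B) = Σ P(B|Aᵢ)×P(Aᵢ)
  3/100×4/13 = 3/325
  19/100×31/104 = 589/10400
  1/25×41/104 = 41/2600
Sum = 849/10400

P(defect) = 849/10400 ≈ 8.16%


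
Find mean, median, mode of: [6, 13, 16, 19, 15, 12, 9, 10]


Sorted: [6, 9, 10, 12, 13, 15, 16, 19]
Mean = 100/8 = 25/2
Median = 25/2
Freq: {6: 1, 13: 1, 16: 1, 19: 1, 15: 1, 12: 1, 9: 1, 10: 1}
Mode: No mode

Mean=25/2, Median=25/2, Mode=No mode


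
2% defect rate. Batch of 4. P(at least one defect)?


P(all good) = (49/50)^4 = 5764801/6250000
P(≥1 defect) = 485199/6250000

P = 485199/6250000 ≈ 7.76%


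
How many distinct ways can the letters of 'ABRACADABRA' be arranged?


Letters: 11, freq: {'A': 5, 'B': 2, 'R': 2, 'C': 1, 'D': 1}
11!/(5!×2!×2!×1!×1!) = 39916800/480 = 83160

83160


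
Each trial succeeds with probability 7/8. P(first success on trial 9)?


Geometric: P(X=9) = (1-p)^(k-1)×p = (1/8)^8×7/8 = 7/134217728

P(X=9) = 7/134217728 ≈ 0.00%


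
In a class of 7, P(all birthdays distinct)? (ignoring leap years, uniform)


P(all different) = Π(365-i)/365 for i=0..6
= (365/365)×(364/365)×...×(359/365)
= 0.943764

P ≈ 0.9438 ≈ 94.38%


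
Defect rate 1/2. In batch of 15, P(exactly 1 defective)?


Binomial: P(X=1) = C(15,1)×p^1×(1-p)^14
= 15 × 1/2 × 1/16384 = 15/32768

P(X=1) = 15/32768 ≈ 0.05%


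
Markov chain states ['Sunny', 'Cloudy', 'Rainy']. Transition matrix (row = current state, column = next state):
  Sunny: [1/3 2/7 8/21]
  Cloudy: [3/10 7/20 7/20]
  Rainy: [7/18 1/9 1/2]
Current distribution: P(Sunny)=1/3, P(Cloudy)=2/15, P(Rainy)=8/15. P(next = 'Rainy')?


P(next=Rainy) = Σᵢ P(now=i)×P(i→Rainy)
= 1/3×8/21 + 2/15×7/20 + 8/15×1/2
= 8/63 + 7/150 + 4/15 = 1387/3150

P = 1387/3150 ≈ 0.4403


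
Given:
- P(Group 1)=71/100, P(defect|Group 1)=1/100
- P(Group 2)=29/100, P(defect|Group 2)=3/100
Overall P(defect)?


P(B) = Σ P(B|Aᵢ)×P(Aᵢ)
  1/100×71/100 = 71/10000
  3/100×29/100 = 87/10000
Sum = 79/5000

P(defect) = 79/5000 ≈ 1.58%


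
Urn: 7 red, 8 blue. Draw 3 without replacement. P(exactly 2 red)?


Hypergeometric: C(7,2)×C(8,1)/C(15,3)
= 21×8/455 = 24/65

P(X=2) = 24/65 ≈ 36.92%


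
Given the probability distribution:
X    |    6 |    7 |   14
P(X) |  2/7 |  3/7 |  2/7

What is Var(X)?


E[X] = 61/7
E[X²] = 611/7
Var(X) = E[X²] - (E[X])² = 611/7 - 3721/49 = 556/49

Var(X) = 556/49 ≈ 11.3469


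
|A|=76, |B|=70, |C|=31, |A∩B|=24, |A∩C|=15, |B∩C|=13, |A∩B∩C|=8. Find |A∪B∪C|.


|A∪B∪C| = 76+70+31-24-15-13+8 = 133

|A∪B∪C| = 133


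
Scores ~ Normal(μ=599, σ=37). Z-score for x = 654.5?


z = (x - μ)/σ = (654.5 - 599)/37 = 1.5

z = 1.5


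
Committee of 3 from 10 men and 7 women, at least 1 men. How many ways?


Count by #men:
  1M,2W: C(10,1)×C(7,2)=210
  2M,1W: C(10,2)×C(7,1)=315
  3M,0W: C(10,3)×C(7,0)=120
Total = 645

645


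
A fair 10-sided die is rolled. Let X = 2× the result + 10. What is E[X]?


E[die] = (1+10)/2 = 11/2
E[X] = 2×11/2 + 10 = 21

E[X] = 21


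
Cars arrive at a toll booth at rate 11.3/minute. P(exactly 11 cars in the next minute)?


Poisson(λ=11.3): P(X=11) = e^(-λ)×λ^k/k!
= e^(-11.3) × 11.3^11 / 11!
≈ 1.237292426e-05 × 383586115061 / 39916800 ≈ 0.118899

P(X=11) ≈ 0.118899 ≈ 11.89%


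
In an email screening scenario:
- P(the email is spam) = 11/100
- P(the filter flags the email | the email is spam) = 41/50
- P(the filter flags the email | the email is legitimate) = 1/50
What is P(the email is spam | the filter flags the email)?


Using Bayes' theorem:
P(A|B) = P(B|A)·P(A) / P(B)

P(the filter flags the email) = 41/50 × 11/100 + 1/50 × 89/100
= 451/5000 + 89/5000 = 27/250

P(the email is spam|the filter flags the email) = (451/5000) / (27/250) = 451/540

P(the email is spam|the filter flags the email) = 451/540 ≈ 83.52%


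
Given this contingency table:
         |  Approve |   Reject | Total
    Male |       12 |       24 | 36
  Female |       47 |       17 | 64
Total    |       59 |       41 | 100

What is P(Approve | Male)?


P(Approve | Male) = 12/(12+24) = 12/36 = 1/3

P(Approve|Male) = 1/3 ≈ 33.33%


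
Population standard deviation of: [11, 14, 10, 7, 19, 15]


Mean = 76/6 = 38/3
  (11-38/3)²=25/9
  (14-38/3)²=16/9
  (10-38/3)²=64/9
  (7-38/3)²=289/9
  (19-38/3)²=361/9
  (15-38/3)²=49/9
Σ(x-μ)² = 268/3
σ² = (268/3)/6 = 134/9

σ = √(134/9) ≈ 3.8586


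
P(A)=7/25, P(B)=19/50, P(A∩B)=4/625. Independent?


P(A)×P(B) = 133/1250
P(A∩B) = 4/625
Not equal → NOT independent

No, not independent


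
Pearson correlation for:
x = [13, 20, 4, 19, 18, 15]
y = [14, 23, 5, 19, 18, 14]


n=6, Σx=89, Σy=93, Σxy=1557, Σx²=1495, Σy²=1631
r = (6×1557 - 89×93)/√((6×1495 - 89²)(6×1631 - 93²))
= 1065/√(1049×1137) = 1065/√1192713 ≈ 1065/1092.1140 ≈ 0.9752

r ≈ 0.9752


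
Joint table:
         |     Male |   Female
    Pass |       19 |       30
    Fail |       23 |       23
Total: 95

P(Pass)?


P(Pass) = (19+30)/95 = 49/95

P(Pass) = 49/95 ≈ 51.58%


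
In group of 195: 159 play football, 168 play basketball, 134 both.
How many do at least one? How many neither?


|A∪B| = 159+168-134 = 193
Neither = 195-193 = 2

At least one: 193; Neither: 2


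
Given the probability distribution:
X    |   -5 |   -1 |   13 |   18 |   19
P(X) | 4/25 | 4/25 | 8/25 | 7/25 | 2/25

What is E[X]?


E[X] = Σ x·P(X=x)
= (-5)×(4/25) + (-1)×(4/25) + (13)×(8/25) + (18)×(7/25) + (19)×(2/25)
= 244/25

E[X] = 244/25


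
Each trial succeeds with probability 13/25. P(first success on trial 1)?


Geometric: P(X=1) = (1-p)^(k-1)×p = (12/25)^0×13/25 = 13/25

P(X=1) = 13/25 ≈ 52.00%


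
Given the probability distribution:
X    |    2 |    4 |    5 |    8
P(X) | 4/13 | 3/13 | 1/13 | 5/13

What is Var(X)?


E[X] = 5
E[X²] = 409/13
Var(X) = E[X²] - (E[X])² = 409/13 - 25 = 84/13

Var(X) = 84/13 ≈ 6.4615


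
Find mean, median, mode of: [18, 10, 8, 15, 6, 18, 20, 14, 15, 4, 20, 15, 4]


Sorted: [4, 4, 6, 8, 10, 14, 15, 15, 15, 18, 18, 20, 20]
Mean = 167/13
Median = 15
Freq: {18: 2, 10: 1, 8: 1, 15: 3, 6: 1, 20: 2, 14: 1, 4: 2}
Mode: [15]

Mean=167/13, Median=15, Mode=15


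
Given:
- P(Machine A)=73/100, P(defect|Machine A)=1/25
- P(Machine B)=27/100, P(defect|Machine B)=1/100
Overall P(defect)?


P(B) = Σ P(B|Aᵢ)×P(Aᵢ)
  1/25×73/100 = 73/2500
  1/100×27/100 = 27/10000
Sum = 319/10000

P(defect) = 319/10000 ≈ 3.19%


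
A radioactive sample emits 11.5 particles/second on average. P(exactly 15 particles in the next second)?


Poisson(λ=11.5): P(X=15) = e^(-λ)×λ^k/k!
= e^(-11.5) × 11.5^15 / 15!
≈ 1.01300936e-05 × 8.13706162916e+15 / 1307674368000 ≈ 0.063035

P(X=15) ≈ 0.063035 ≈ 6.30%


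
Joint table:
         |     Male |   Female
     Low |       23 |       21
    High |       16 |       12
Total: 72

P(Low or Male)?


P(Low∨Male) = P(Low) + P(Male) - P(Low∧Male)
= (44 + 39 - 23)/72 = 60/72 = 5/6

P = 5/6 ≈ 83.33%


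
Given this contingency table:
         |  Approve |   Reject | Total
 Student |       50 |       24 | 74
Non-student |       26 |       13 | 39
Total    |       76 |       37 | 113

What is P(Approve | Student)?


P(Approve | Student) = 50/(50+24) = 50/74 = 25/37

P(Approve|Student) = 25/37 ≈ 67.57%


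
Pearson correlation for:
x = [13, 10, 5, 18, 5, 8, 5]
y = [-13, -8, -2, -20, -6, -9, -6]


n=7, Σx=64, Σy=-64, Σxy=-751, Σx²=732, Σy²=790
r = (7×(-751) - 64×(-64))/√((7×732 - 64²)(7×790 - (-64)²))
= -1161/√(1028×1434) = -1161/√1474152 ≈ -1161/1214.1466 ≈ -0.9562

r ≈ -0.9562


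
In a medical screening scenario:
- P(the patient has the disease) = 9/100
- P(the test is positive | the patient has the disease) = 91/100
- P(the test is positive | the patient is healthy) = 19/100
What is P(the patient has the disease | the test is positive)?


Using Bayes' theorem:
P(A|B) = P(B|A)·P(A) / P(B)

P(the test is positive) = 91/100 × 9/100 + 19/100 × 91/100
= 819/10000 + 1729/10000 = 637/2500

P(the patient has the disease|the test is positive) = (819/10000) / (637/2500) = 9/28

P(the patient has the disease|the test is positive) = 9/28 ≈ 32.14%


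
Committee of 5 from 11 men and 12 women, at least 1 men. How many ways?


Count by #men:
  1M,4W: C(11,1)×C(12,4)=5445
  2M,3W: C(11,2)×C(12,3)=12100
  3M,2W: C(11,3)×C(12,2)=10890
  4M,1W: C(11,4)×C(12,1)=3960
  5M,0W: C(11,5)×C(12,0)=462
Total = 32857

32857


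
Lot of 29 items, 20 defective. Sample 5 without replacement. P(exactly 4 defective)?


Hypergeometric: C(20,4)×C(9,1)/C(29,5)
= 4845×9/118755 = 969/2639

P(X=4) = 969/2639 ≈ 36.72%


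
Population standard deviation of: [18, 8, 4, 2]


Mean = 32/4 = 8
  (18-8)²=100
  (8-8)²=0
  (4-8)²=16
  (2-8)²=36
Σ(x-μ)² = 152
σ² = 152/4 = 38

σ = √(38) ≈ 6.1644


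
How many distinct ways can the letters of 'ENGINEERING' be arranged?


Letters: 11, freq: {'E': 3, 'N': 3, 'G': 2, 'I': 2, 'R': 1}
11!/(3!×3!×2!×2!×1!) = 39916800/144 = 277200

277200


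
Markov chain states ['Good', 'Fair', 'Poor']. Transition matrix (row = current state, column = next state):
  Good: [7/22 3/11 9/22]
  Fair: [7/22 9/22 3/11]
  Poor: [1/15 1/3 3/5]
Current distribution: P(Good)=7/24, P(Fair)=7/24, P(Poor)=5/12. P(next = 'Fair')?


P(next=Fair) = Σᵢ P(now=i)×P(i→Fair)
= 7/24×3/11 + 7/24×9/22 + 5/12×1/3
= 7/88 + 21/176 + 5/36 = 535/1584

P = 535/1584 ≈ 0.3378


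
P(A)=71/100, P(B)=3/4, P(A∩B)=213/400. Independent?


P(A)×P(B) = 213/400
P(A∩B) = 213/400
Equal ✓ → Independent

Yes, independent


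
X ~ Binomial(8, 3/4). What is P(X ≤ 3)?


P(X ≤ 3) = Σ P(X=i) for i=0..3
P(X=0) = 1/65536
P(X=1) = 3/8192
P(X=2) = 63/16384
P(X=3) = 189/8192
Sum = 1789/65536

P(X ≤ 3) = 1789/65536 ≈ 2.73%


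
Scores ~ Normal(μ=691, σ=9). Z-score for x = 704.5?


z = (x - μ)/σ = (704.5 - 691)/9 = 1.5

z = 1.5


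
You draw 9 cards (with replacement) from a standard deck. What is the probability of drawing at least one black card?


P(not a black card) = 26/52 = 1/2
P(none in 9 draws) = (1/2)^9 = 1/512
P(≥1 black card) = 1 - 1/512 = 511/512

P = 511/512 ≈ 99.80%


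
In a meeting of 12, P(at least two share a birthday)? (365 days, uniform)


P(all different) = Π(365-i)/365 for i=0..11
= 0.832975
P(match) = 1 - 0.832975 = 0.167025

P ≈ 0.1670 ≈ 16.70%


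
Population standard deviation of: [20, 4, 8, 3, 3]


Mean = 38/5
  (20-38/5)²=3844/25
  (4-38/5)²=324/25
  (8-38/5)²=4/25
  (3-38/5)²=529/25
  (3-38/5)²=529/25
Σ(x-μ)² = 1046/5
σ² = (1046/5)/5 = 1046/25

σ = √(1046/25) ≈ 6.4684


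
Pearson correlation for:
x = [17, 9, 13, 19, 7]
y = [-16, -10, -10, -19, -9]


n=5, Σx=65, Σy=-64, Σxy=-916, Σx²=949, Σy²=898
r = (5×(-916) - 65×(-64))/√((5×949 - 65²)(5×898 - (-64)²))
= -420/√(520×394) = -420/√204880 ≈ -420/452.6367 ≈ -0.9279

r ≈ -0.9279


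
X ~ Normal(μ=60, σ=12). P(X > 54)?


z = (54-60)/12 = -0.5
P(X > 54) = 1 - P(Z ≤ -0.5) = 1 - 0.3085 = 0.6915

P(X > 54) ≈ 0.6915


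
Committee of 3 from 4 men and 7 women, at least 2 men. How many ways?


Count by #men:
  2M,1W: C(4,2)×C(7,1)=42
  3M,0W: C(4,3)×C(7,0)=4
Total = 46

46


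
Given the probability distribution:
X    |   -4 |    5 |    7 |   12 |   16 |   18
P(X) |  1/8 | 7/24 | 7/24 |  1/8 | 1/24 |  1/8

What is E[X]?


E[X] = Σ x·P(X=x)
= (-4)×(1/8) + (5)×(7/24) + (7)×(7/24) + (12)×(1/8) + (16)×(1/24) + (18)×(1/8)
= 89/12

E[X] = 89/12


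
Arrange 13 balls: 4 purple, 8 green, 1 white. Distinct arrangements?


13!/(4!×8!×1!) = 6435

6435


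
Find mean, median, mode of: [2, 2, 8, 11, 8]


Sorted: [2, 2, 8, 8, 11]
Mean = 31/5
Median = 8
Freq: {2: 2, 8: 2, 11: 1}
Mode: [2, 8]

Mean=31/5, Median=8, Mode=[2, 8]


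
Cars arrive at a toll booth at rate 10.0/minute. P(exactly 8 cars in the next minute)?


Poisson(λ=10.0): P(X=8) = e^(-λ)×λ^k/k!
= e^(-10.0) × 10.0^8 / 8!
≈ 4.539992976e-05 × 100000000 / 40320 ≈ 0.112599

P(X=8) ≈ 0.112599 ≈ 11.26%


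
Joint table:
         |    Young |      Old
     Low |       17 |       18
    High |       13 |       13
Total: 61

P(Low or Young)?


P(Low∨Young) = P(Low) + P(Young) - P(Low∧Young)
= (35 + 30 - 17)/61 = 48/61

P = 48/61 ≈ 78.69%


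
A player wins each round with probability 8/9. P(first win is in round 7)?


Geometric: P(X=7) = (1-p)^(k-1)×p = (1/9)^6×8/9 = 8/4782969

P(X=7) = 8/4782969 ≈ 0.00%


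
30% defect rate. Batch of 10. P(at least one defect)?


P(all good) = (7/10)^10 = 282475249/10000000000
P(≥1 defect) = 9717524751/10000000000

P = 9717524751/10000000000 ≈ 97.18%


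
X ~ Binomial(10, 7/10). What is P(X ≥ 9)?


P(X ≥ 9) = Σ P(X=i) for i=9..10
P(X=9) = 121060821/1000000000
P(X=10) = 282475249/10000000000
Sum = 1493083459/10000000000

P(X ≥ 9) = 1493083459/10000000000 ≈ 14.93%


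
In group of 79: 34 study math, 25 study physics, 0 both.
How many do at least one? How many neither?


|A∪B| = 34+25-0 = 59
Neither = 79-59 = 20

At least one: 59; Neither: 20


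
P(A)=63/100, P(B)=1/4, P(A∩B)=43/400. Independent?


P(A)×P(B) = 63/400
P(A∩B) = 43/400
Not equal → NOT independent

No, not independent


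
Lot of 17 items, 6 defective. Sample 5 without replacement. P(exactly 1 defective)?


Hypergeometric: C(6,1)×C(11,4)/C(17,5)
= 6×330/6188 = 495/1547

P(X=1) = 495/1547 ≈ 32.00%


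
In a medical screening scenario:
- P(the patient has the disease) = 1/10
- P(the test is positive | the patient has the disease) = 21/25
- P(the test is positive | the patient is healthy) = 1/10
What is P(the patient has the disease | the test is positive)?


Using Bayes' theorem:
P(A|B) = P(B|A)·P(A) / P(B)

P(the test is positive) = 21/25 × 1/10 + 1/10 × 9/10
= 21/250 + 9/100 = 87/500

P(the patient has the disease|the test is positive) = (21/250) / (87/500) = 14/29

P(the patient has the disease|the test is positive) = 14/29 ≈ 48.28%


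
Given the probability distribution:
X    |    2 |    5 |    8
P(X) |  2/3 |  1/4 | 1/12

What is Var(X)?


E[X] = 13/4
E[X²] = 57/4
Var(X) = E[X²] - (E[X])² = 57/4 - 169/16 = 59/16

Var(X) = 59/16 ≈ 3.6875


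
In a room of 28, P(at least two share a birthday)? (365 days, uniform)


P(all different) = Π(365-i)/365 for i=0..27
= 0.345539
P(match) = 1 - 0.345539 = 0.654461

P ≈ 0.6545 ≈ 65.45%


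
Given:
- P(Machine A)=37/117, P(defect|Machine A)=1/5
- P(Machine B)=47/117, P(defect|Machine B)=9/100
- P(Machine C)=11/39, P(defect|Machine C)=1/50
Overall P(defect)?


P(B) = Σ P(B|Aᵢ)×P(Aᵢ)
  1/5×37/117 = 37/585
  9/100×47/117 = 47/1300
  1/50×11/39 = 11/1950
Sum = 1229/11700

P(defect) = 1229/11700 ≈ 10.50%


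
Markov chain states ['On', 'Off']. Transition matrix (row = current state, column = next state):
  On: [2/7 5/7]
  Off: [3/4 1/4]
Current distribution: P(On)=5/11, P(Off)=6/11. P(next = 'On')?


P(next=On) = Σᵢ P(now=i)×P(i→On)
= 5/11×2/7 + 6/11×3/4
= 10/77 + 9/22 = 83/154

P = 83/154 ≈ 0.5390


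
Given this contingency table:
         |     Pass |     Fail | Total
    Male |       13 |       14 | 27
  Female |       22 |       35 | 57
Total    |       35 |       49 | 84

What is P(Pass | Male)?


P(Pass | Male) = 13/(13+14) = 13/27

P(Pass|Male) = 13/27 ≈ 48.15%


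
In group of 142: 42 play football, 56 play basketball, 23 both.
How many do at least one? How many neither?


|A∪B| = 42+56-23 = 75
Neither = 142-75 = 67

At least one: 75; Neither: 67


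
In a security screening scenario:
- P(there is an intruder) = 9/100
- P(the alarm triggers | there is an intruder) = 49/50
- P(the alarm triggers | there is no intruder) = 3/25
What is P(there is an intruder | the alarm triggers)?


Using Bayes' theorem:
P(A|B) = P(B|A)·P(A) / P(B)

P(the alarm triggers) = 49/50 × 9/100 + 3/25 × 91/100
= 441/5000 + 273/2500 = 987/5000

P(there is an intruder|the alarm triggers) = (441/5000) / (987/5000) = 21/47

P(there is an intruder|the alarm triggers) = 21/47 ≈ 44.68%


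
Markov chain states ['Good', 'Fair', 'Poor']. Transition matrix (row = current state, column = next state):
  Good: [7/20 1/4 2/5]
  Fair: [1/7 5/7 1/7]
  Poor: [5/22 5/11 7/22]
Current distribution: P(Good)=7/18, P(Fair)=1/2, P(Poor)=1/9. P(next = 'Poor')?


P(next=Poor) = Σᵢ P(now=i)×P(i→Poor)
= 7/18×2/5 + 1/2×1/7 + 1/9×7/22
= 7/45 + 1/14 + 7/198 = 101/385

P = 101/385 ≈ 0.2623


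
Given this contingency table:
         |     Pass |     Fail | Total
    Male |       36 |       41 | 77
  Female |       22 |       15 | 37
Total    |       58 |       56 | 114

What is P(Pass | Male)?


P(Pass | Male) = 36/(36+41) = 36/77

P(Pass|Male) = 36/77 ≈ 46.75%


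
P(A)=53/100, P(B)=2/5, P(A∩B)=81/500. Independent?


P(A)×P(B) = 53/250
P(A∩B) = 81/500
Not equal → NOT independent

No, not independent


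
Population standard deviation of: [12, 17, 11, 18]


Mean = 58/4 = 29/2
  (12-29/2)²=25/4
  (17-29/2)²=25/4
  (11-29/2)²=49/4
  (18-29/2)²=49/4
Σ(x-μ)² = 37
σ² = 37/4

σ = √(37/4) ≈ 3.0414


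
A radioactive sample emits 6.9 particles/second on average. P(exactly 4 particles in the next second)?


Poisson(λ=6.9): P(X=4) = e^(-λ)×λ^k/k!
= e^(-6.9) × 6.9^4 / 4!
≈ 0.001007785429 × 2266.7121 / 24 ≈ 0.095182

P(X=4) ≈ 0.095182 ≈ 9.52%


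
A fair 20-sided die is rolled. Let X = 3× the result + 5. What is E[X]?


E[die] = (1+20)/2 = 21/2
E[X] = 3×21/2 + 5 = 73/2

E[X] = 73/2


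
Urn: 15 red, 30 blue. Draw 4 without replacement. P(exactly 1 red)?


Hypergeometric: C(15,1)×C(30,3)/C(45,4)
= 15×4060/148995 = 580/1419

P(X=1) = 580/1419 ≈ 40.87%


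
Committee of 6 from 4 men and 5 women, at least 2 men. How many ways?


Count by #men:
  2M,4W: C(4,2)×C(5,4)=30
  3M,3W: C(4,3)×C(5,3)=40
  4M,2W: C(4,4)×C(5,2)=10
Total = 80

80


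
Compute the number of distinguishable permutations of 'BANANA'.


Letters: 6, freq: {'B': 1, 'A': 3, 'N': 2}
6!/(1!×3!×2!) = 720/12 = 60

60


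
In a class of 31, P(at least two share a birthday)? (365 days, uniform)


P(all different) = Π(365-i)/365 for i=0..30
= 0.269545
P(match) = 1 - 0.269545 = 0.730455

P ≈ 0.7305 ≈ 73.05%


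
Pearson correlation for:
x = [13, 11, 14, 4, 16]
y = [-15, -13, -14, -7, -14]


n=5, Σx=58, Σy=-63, Σxy=-786, Σx²=758, Σy²=835
r = (5×(-786) - 58×(-63))/√((5×758 - 58²)(5×835 - (-63)²))
= -276/√(426×206) = -276/√87756 ≈ -276/296.2364 ≈ -0.9317

r ≈ -0.9317


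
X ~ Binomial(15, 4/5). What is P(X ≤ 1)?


P(X ≤ 1) = Σ P(X=i) for i=0..1
P(X=0) = 1/30517578125
P(X=1) = 12/6103515625
Sum = 61/30517578125

P(X ≤ 1) = 61/30517578125 ≈ 0.00%


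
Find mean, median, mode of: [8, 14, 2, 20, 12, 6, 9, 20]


Sorted: [2, 6, 8, 9, 12, 14, 20, 20]
Mean = 91/8
Median = 21/2
Freq: {8: 1, 14: 1, 2: 1, 20: 2, 12: 1, 6: 1, 9: 1}
Mode: [20]

Mean=91/8, Median=21/2, Mode=20


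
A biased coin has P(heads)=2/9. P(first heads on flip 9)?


Geometric: P(X=9) = (1-p)^(k-1)×p = (7/9)^8×2/9 = 11529602/387420489

P(X=9) = 11529602/387420489 ≈ 2.98%


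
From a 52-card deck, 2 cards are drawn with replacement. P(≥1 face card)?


P(not a face card) = 40/52 = 10/13
P(none in 2 draws) = (10/13)^2 = 100/169
P(≥1 face card) = 1 - 100/169 = 69/169

P = 69/169 ≈ 40.83%


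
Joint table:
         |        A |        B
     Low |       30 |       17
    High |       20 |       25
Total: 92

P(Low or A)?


P(Low∨A) = P(Low) + P(A) - P(Low∧A)
= (47 + 50 - 30)/92 = 67/92

P = 67/92 ≈ 72.83%


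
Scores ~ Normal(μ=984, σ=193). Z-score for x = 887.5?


z = (x - μ)/σ = (887.5 - 984)/193 = -0.5

z = -0.5


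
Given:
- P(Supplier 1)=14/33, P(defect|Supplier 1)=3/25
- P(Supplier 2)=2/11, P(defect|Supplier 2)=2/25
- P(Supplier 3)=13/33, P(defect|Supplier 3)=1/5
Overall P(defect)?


P(B) = Σ P(B|Aᵢ)×P(Aᵢ)
  3/25×14/33 = 14/275
  2/25×2/11 = 4/275
  1/5×13/33 = 13/165
Sum = 119/825

P(defect) = 119/825 ≈ 14.42%


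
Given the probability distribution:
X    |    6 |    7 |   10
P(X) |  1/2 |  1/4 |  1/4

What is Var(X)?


E[X] = 29/4
E[X²] = 221/4
Var(X) = E[X²] - (E[X])² = 221/4 - 841/16 = 43/16

Var(X) = 43/16 ≈ 2.6875


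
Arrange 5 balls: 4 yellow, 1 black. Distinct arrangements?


5!/(4!×1!) = 5

5


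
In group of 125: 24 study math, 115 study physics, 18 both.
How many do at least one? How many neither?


|A∪B| = 24+115-18 = 121
Neither = 125-121 = 4

At least one: 121; Neither: 4


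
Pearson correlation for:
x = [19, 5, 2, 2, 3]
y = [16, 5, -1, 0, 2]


n=5, Σx=31, Σy=22, Σxy=333, Σx²=403, Σy²=286
r = (5×333 - 31×22)/√((5×403 - 31²)(5×286 - 22²))
= 983/√(1054×946) = 983/√997084 ≈ 983/998.5409 ≈ 0.9844

r ≈ 0.9844


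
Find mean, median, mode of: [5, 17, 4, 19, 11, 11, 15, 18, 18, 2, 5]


Sorted: [2, 4, 5, 5, 11, 11, 15, 17, 18, 18, 19]
Mean = 125/11
Median = 11
Freq: {5: 2, 17: 1, 4: 1, 19: 1, 11: 2, 15: 1, 18: 2, 2: 1}
Mode: [5, 11, 18]

Mean=125/11, Median=11, Mode=[5, 11, 18]


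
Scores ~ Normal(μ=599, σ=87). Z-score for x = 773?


z = (x - μ)/σ = (773 - 599)/87 = 2.0

z = 2.0


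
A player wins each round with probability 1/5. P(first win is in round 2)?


Geometric: P(X=2) = (1-p)^(k-1)×p = (4/5)^1×1/5 = 4/25

P(X=2) = 4/25 ≈ 16.00%


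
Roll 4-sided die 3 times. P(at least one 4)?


P(no 4)^3 = (3/4)^3 = 27/64
P(≥1) = 1 - 27/64 = 37/64

P = 37/64 ≈ 57.81%


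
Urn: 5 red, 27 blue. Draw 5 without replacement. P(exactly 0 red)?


Hypergeometric: C(5,0)×C(27,5)/C(32,5)
= 1×80730/201376 = 40365/100688

P(X=0) = 40365/100688 ≈ 40.09%


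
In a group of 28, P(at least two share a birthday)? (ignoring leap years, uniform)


P(all different) = Π(365-i)/365 for i=0..27
= 0.345539
P(match) = 1 - 0.345539 = 0.654461

P ≈ 0.6545 ≈ 65.45%


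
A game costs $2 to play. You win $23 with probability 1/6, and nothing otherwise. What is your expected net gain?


E[gain] = (23-2)×1/6 + (-2)×5/6
= 7/2 - 5/3 = 11/6

Expected net gain = $11/6 ≈ $1.83


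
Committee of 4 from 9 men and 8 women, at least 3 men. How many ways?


Count by #men:
  3M,1W: C(9,3)×C(8,1)=672
  4M,0W: C(9,4)×C(8,0)=126
Total = 798

798


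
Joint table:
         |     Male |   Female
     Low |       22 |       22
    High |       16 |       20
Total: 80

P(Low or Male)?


P(Low∨Male) = P(Low) + P(Male) - P(Low∧Male)
= (44 + 38 - 22)/80 = 60/80 = 3/4

P = 3/4 ≈ 75.00%


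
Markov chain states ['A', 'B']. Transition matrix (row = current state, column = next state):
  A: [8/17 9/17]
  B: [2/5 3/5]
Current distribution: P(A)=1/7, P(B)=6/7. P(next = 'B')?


P(next=B) = Σᵢ P(now=i)×P(i→B)
= 1/7×9/17 + 6/7×3/5
= 9/119 + 18/35 = 351/595

P = 351/595 ≈ 0.5899


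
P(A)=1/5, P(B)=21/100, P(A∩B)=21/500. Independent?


P(A)×P(B) = 21/500
P(A∩B) = 21/500
Equal ✓ → Independent

Yes, independent


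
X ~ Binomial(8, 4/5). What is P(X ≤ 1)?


P(X ≤ 1) = Σ P(X=i) for i=0..1
P(X=0) = 1/390625
P(X=1) = 32/390625
Sum = 33/390625

P(X ≤ 1) = 33/390625 ≈ 0.01%


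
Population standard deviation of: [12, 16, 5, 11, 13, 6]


Mean = 63/6 = 21/2
  (12-21/2)²=9/4
  (16-21/2)²=121/4
  (5-21/2)²=121/4
  (11-21/2)²=1/4
  (13-21/2)²=25/4
  (6-21/2)²=81/4
Σ(x-μ)² = 179/2
σ² = (179/2)/6 = 179/12

σ = √(179/12) ≈ 3.8622


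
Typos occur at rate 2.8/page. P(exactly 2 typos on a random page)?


Poisson(λ=2.8): P(X=2) = e^(-λ)×λ^k/k!
= e^(-2.8) × 2.8^2 / 2!
≈ 0.06081006263 × 7.84 / 2 ≈ 0.238375

P(X=2) ≈ 0.238375 ≈ 23.84%


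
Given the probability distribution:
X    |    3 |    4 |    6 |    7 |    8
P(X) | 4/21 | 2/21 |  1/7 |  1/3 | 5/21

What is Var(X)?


E[X] = 127/21
E[X²] = 839/21
Var(X) = E[X²] - (E[X])² = 839/21 - 16129/441 = 1490/441

Var(X) = 1490/441 ≈ 3.3787


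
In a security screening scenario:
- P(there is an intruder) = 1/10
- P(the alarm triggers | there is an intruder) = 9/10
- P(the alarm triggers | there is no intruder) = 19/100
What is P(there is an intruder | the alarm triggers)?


Using Bayes' theorem:
P(A|B) = P(B|A)·P(A) / P(B)

P(the alarm triggers) = 9/10 × 1/10 + 19/100 × 9/10
= 9/100 + 171/1000 = 261/1000

P(there is an intruder|the alarm triggers) = (9/100) / (261/1000) = 10/29

P(there is an intruder|the alarm triggers) = 10/29 ≈ 34.48%


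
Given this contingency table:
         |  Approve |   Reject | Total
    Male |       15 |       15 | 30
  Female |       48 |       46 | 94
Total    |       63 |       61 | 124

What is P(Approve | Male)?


P(Approve | Male) = 15/(15+15) = 15/30 = 1/2

P(Approve|Male) = 1/2 ≈ 50.00%


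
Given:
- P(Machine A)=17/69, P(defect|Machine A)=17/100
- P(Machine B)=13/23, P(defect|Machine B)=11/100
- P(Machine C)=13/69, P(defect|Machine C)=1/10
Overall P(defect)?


P(B) = Σ P(B|Aᵢ)×P(Aᵢ)
  17/100×17/69 = 289/6900
  11/100×13/23 = 143/2300
  1/10×13/69 = 13/690
Sum = 212/1725

P(defect) = 212/1725 ≈ 12.29%


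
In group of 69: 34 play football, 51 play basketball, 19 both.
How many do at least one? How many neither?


|A∪B| = 34+51-19 = 66
Neither = 69-66 = 3

At least one: 66; Neither: 3


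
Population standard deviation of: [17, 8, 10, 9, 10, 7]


Mean = 61/6
  (17-61/6)²=1681/36
  (8-61/6)²=169/36
  (10-61/6)²=1/36
  (9-61/6)²=49/36
  (10-61/6)²=1/36
  (7-61/6)²=361/36
Σ(x-μ)² = 377/6
σ² = (377/6)/6 = 377/36

σ = √(377/36) ≈ 3.2361


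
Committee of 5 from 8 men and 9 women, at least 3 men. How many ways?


Count by #men:
  3M,2W: C(8,3)×C(9,2)=2016
  4M,1W: C(8,4)×C(9,1)=630
  5M,0W: C(8,5)×C(9,0)=56
Total = 2702

2702


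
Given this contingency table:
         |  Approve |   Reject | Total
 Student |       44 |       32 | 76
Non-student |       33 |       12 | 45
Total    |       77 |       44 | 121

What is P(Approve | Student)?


P(Approve | Student) = 44/(44+32) = 44/76 = 11/19

P(Approve|Student) = 11/19 ≈ 57.89%


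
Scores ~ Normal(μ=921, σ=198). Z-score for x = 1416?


z = (x - μ)/σ = (1416 - 921)/198 = 2.5

z = 2.5


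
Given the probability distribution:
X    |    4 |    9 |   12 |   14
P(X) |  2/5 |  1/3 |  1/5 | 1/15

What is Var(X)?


E[X] = 119/15
E[X²] = 1129/15
Var(X) = E[X²] - (E[X])² = 1129/15 - 14161/225 = 2774/225

Var(X) = 2774/225 ≈ 12.3289


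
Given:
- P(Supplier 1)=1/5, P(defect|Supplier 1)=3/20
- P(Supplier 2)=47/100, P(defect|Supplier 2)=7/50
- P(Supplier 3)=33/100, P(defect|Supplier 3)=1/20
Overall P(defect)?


P(B) = Σ P(B|Aᵢ)×P(Aᵢ)
  3/20×1/5 = 3/100
  7/50×47/100 = 329/5000
  1/20×33/100 = 33/2000
Sum = 1123/10000

P(defect) = 1123/10000 ≈ 11.23%


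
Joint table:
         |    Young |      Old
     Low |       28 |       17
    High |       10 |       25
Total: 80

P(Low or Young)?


P(Low∨Young) = P(Low) + P(Young) - P(Low∧Young)
= (45 + 38 - 28)/80 = 55/80 = 11/16

P = 11/16 ≈ 68.75%


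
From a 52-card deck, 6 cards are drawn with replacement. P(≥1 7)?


P(not a 7) = 48/52 = 12/13
P(none in 6 draws) = (12/13)^6 = 2985984/4826809
P(≥1 7) = 1 - 2985984/4826809 = 1840825/4826809

P = 1840825/4826809 ≈ 38.14%


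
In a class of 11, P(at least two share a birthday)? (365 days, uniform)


P(all different) = Π(365-i)/365 for i=0..10
= 0.858859
P(match) = 1 - 0.858859 = 0.141141

P ≈ 0.1411 ≈ 14.11%


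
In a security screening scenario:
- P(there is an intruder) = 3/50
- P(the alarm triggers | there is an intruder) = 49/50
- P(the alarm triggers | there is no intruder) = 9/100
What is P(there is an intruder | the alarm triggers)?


Using Bayes' theorem:
P(A|B) = P(B|A)·P(A) / P(B)

P(the alarm triggers) = 49/50 × 3/50 + 9/100 × 47/50
= 147/2500 + 423/5000 = 717/5000

P(there is an intruder|the alarm triggers) = (147/2500) / (717/5000) = 98/239

P(there is an intruder|the alarm triggers) = 98/239 ≈ 41.00%


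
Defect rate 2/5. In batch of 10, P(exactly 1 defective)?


Binomial: P(X=1) = C(10,1)×p^1×(1-p)^9
= 10 × 2/5 × 19683/1953125 = 78732/1953125

P(X=1) = 78732/1953125 ≈ 4.03%


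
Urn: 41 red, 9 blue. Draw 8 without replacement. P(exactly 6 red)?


Hypergeometric: C(41,6)×C(9,2)/C(50,8)
= 4496388×36/536878650 = 26978328/89479775

P(X=6) = 26978328/89479775 ≈ 30.15%


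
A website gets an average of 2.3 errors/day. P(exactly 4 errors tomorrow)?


Poisson(λ=2.3): P(X=4) = e^(-λ)×λ^k/k!
= e^(-2.3) × 2.3^4 / 4!
≈ 0.1002588437 × 27.9841 / 24 ≈ 0.116902

P(X=4) ≈ 0.116902 ≈ 11.69%


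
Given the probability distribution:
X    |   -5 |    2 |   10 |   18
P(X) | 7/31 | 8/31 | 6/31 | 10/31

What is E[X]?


E[X] = Σ x·P(X=x)
= (-5)×(7/31) + (2)×(8/31) + (10)×(6/31) + (18)×(10/31)
= 221/31

E[X] = 221/31


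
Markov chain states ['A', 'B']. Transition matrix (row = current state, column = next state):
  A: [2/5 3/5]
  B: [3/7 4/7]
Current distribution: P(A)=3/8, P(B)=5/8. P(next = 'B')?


P(next=B) = Σᵢ P(now=i)×P(i→B)
= 3/8×3/5 + 5/8×4/7
= 9/40 + 5/14 = 163/280

P = 163/280 ≈ 0.5821


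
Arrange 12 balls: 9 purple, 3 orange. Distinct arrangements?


12!/(9!×3!) = 220

220


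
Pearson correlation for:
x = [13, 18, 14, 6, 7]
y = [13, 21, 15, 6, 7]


n=5, Σx=58, Σy=62, Σxy=842, Σx²=774, Σy²=920
r = (5×842 - 58×62)/√((5×774 - 58²)(5×920 - 62²))
= 614/√(506×756) = 614/√382536 ≈ 614/618.4949 ≈ 0.9927

r ≈ 0.9927


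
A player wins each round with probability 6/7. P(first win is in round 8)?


Geometric: P(X=8) = (1-p)^(k-1)×p = (1/7)^7×6/7 = 6/5764801

P(X=8) = 6/5764801 ≈ 0.00%


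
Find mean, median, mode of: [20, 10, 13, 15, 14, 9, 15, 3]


Sorted: [3, 9, 10, 13, 14, 15, 15, 20]
Mean = 99/8
Median = 27/2
Freq: {20: 1, 10: 1, 13: 1, 15: 2, 14: 1, 9: 1, 3: 1}
Mode: [15]

Mean=99/8, Median=27/2, Mode=15


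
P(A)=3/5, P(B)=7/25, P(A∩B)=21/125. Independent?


P(A)×P(B) = 21/125
P(A∩B) = 21/125
Equal ✓ → Independent

Yes, independent


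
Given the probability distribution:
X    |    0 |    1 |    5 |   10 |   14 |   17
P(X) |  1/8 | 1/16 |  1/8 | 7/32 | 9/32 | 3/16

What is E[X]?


E[X] = Σ x·P(X=x)
= (0)×(1/8) + (1)×(1/16) + (5)×(1/8) + (10)×(7/32) + (14)×(9/32) + (17)×(3/16)
= 10

E[X] = 10


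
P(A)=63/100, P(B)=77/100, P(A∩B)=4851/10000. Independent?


P(A)×P(B) = 4851/10000
P(A∩B) = 4851/10000
Equal ✓ → Independent

Yes, independent


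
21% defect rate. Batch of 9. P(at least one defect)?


P(all good) = (79/100)^9 = 119851595982618319/1000000000000000000
P(≥1 defect) = 880148404017381681/1000000000000000000

P = 880148404017381681/1000000000000000000 ≈ 88.01%
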